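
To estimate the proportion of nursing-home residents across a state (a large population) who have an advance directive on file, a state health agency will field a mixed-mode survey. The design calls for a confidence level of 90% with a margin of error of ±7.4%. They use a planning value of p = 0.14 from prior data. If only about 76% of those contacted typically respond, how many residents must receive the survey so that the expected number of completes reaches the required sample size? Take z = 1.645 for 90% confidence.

Completed interviews needed: n₀ = 1.645² × 0.1204 / 0.074² ≈ 59.50 → 60.
At a 76% response rate, contacts needed = 60 / 0.76 ≈ 78.95 → 79.

79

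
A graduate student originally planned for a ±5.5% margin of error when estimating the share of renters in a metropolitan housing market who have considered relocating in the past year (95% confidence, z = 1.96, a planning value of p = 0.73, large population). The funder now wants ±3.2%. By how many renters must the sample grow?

At ±5.5%: n = 1.96² × 0.1971 / 0.055² ≈ 250.31 → 251.
At ±3.2%: n = 1.96² × 0.1971 / 0.032² ≈ 739.43 → 740.
Additional respondents: 740 − 251 = 489.

489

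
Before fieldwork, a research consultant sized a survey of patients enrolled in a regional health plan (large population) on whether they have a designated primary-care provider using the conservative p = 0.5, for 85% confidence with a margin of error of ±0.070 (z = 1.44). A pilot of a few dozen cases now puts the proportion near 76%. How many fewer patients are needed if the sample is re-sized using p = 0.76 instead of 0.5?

Conservative (p = 0.5): n = 1.44² × 0.25 / 0.070² ≈ 105.80 → 106.
Using p = 0.76: p(1−p) = 0.1824, so n = 1.44² × 0.1824 / 0.070² ≈ 77.19 → 78.
Reduction: 106 − 78 = 28.

28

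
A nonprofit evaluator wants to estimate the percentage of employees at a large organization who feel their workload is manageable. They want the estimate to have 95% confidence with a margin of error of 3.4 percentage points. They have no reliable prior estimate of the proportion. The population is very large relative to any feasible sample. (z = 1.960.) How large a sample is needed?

831

With no prior estimate, use p = 0.5, giving p(1−p) = 0.25.
n = z²·p(1−p)/E² = 1.960² × 0.2500 / 0.034² = 3.8416 × 0.2500 / 0.001156 ≈ 830.80.
Rounding up gives n = 831.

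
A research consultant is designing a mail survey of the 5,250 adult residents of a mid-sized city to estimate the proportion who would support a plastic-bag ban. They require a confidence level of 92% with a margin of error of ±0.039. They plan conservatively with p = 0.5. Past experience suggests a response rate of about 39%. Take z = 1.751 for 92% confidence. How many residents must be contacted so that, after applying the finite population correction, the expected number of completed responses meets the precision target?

1180

Completed interviews needed (unadjusted): n₀ = 1.751² × 0.2500 / 0.039² ≈ 503.94 → 504.
FPC for N = 5,250: n = 504 / (1 + 503/5250) = 504 / 1.0958 ≈ 459.93 → 460.
At a 39% response rate, contacts needed = 460 / 0.39 ≈ 1179.49 → 1180.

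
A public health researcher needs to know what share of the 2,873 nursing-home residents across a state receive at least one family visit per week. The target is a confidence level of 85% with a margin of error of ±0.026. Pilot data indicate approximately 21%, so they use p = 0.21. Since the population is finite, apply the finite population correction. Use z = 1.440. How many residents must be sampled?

433

Unadjusted: n₀ = 1.440² × 0.21 × 0.79 / 0.026² ≈ 508.89, so n₀ = 509.
Finite population correction with N = 2,873: n = n₀ / (1 + (n₀−1)/N) = 509 / (1 + 508/2873) = 509 / 1.1768 ≈ 432.52.
Rounding up, n = 433.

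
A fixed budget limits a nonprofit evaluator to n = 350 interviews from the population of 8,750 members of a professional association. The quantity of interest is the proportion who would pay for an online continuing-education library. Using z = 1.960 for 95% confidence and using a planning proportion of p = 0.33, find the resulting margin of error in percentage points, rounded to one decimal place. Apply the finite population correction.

4.8

Finite-population factor: (N−n)/(N−1) = (8750−350)/(8750−1) = 0.9601.
SE(p̂) = √[p(1−p)/n · (N−n)/(N−1)] = √[0.2211/350 × 0.9601] = 0.02463.
E = z × SE = 1.960 × 0.02463 = 0.04827 ≈ 4.8 percentage points.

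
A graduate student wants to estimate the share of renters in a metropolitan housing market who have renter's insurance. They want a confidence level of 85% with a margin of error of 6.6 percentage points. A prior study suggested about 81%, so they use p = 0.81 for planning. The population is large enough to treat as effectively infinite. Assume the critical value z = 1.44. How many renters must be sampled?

74

With p = 0.81, p(1−p) = 0.1539.
n = z²·p(1−p)/E² = 1.44² × 0.1539 / 0.066² = 2.0736 × 0.1539 / 0.004356 ≈ 73.26.
Rounding up gives n = 74.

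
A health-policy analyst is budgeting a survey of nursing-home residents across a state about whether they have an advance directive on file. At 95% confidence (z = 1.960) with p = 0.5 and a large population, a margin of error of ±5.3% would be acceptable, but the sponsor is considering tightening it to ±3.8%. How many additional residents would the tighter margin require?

At ±5.3%: n = 1.960² × 0.2500 / 0.053² ≈ 341.90 → 342.
At ±3.8%: n = 1.960² × 0.2500 / 0.038² ≈ 665.10 → 666.
Additional respondents: 666 − 342 = 324.

324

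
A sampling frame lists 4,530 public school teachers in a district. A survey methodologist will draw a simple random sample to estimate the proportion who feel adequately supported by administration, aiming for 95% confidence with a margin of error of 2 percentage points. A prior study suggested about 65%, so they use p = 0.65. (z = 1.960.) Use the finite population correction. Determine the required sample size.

1475

Unadjusted: n₀ = 1.960² × 0.65 × 0.35 / 0.020² ≈ 2184.91, so n₀ = 2185.
Finite population correction with N = 4,530: n = n₀ / (1 + (n₀−1)/N) = 2185 / (1 + 2184/4530) = 2185 / 1.4821 ≈ 1474.24.
Rounding up, n = 1475.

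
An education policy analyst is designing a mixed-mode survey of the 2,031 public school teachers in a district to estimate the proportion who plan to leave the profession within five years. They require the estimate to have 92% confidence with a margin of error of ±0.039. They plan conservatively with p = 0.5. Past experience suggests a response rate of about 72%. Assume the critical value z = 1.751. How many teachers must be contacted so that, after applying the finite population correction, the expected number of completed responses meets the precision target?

562

Completed interviews needed (unadjusted): n₀ = 1.751² × 0.2500 / 0.039² ≈ 503.94 → 504.
FPC for N = 2,031: n = 504 / (1 + 503/2031) = 504 / 1.2477 ≈ 403.96 → 404.
At a 72% response rate, contacts needed = 404 / 0.72 ≈ 561.11 → 562.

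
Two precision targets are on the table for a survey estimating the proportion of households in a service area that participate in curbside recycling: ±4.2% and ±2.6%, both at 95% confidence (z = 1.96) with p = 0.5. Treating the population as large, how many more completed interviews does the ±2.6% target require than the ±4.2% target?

876

At ±4.2%: n = 1.96² × 0.2500 / 0.042² ≈ 544.44 → 545.
At ±2.6%: n = 1.96² × 0.2500 / 0.026² ≈ 1420.71 → 1421.
Additional respondents: 1421 − 545 = 876.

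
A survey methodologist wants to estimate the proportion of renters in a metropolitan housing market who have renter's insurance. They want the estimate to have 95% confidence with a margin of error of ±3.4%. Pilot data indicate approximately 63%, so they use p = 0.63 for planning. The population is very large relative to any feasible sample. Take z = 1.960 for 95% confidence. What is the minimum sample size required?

775

With p = 0.63, p(1−p) = 0.2331.
n = z²·p(1−p)/E² = 1.960² × 0.2331 / 0.034² = 3.8416 × 0.2331 / 0.001156 ≈ 774.63.
Rounding up gives n = 775.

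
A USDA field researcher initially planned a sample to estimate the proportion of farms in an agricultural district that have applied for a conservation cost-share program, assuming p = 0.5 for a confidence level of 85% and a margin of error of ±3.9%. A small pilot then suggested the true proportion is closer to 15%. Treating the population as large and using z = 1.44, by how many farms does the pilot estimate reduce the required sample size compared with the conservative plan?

167

Conservative (p = 0.5): n = 1.44² × 0.25 / 0.039² ≈ 340.83 → 341.
Using p = 0.15: p(1−p) = 0.1275, so n = 1.44² × 0.1275 / 0.039² ≈ 173.82 → 174.
Reduction: 341 − 174 = 167.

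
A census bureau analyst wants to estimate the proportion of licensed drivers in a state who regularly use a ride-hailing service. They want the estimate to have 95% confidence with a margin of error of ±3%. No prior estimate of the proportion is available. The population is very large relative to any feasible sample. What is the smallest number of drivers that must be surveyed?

1068

For 95% confidence, z = 1.96.
With no prior estimate, use p = 0.5, giving p(1−p) = 0.25.
n = z²·p(1−p)/E² = 1.96² × 0.2500 / 0.030² = 3.8416 × 0.2500 / 0.000900 ≈ 1067.11.
Rounding up gives n = 1068.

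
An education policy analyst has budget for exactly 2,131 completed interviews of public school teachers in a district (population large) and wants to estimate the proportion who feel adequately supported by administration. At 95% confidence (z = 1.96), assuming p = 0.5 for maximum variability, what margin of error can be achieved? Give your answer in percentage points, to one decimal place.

SE(p̂) = √[p(1−p)/n] = √[0.2500/2131] = 0.01083.
E = z × SE = 1.96 × 0.01083 = 0.02123, or 2.1 percentage points.

2.1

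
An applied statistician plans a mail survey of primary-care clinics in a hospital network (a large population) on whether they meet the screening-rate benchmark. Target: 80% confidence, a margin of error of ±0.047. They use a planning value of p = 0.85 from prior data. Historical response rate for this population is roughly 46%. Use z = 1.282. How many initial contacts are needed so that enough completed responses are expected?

207

Completed interviews needed: n₀ = 1.282² × 0.1275 / 0.047² ≈ 94.86 → 95.
At a 46% response rate, contacts needed = 95 / 0.46 ≈ 206.52 → 207.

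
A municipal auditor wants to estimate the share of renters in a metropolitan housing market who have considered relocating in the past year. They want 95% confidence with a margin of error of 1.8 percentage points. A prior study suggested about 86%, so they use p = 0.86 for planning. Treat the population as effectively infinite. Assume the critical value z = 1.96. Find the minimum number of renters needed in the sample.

1428

With p = 0.86, p(1−p) = 0.1204.
n = z²·p(1−p)/E² = 1.96² × 0.1204 / 0.018² = 3.8416 × 0.1204 / 0.000324 ≈ 1427.56.
Rounding up gives n = 1428.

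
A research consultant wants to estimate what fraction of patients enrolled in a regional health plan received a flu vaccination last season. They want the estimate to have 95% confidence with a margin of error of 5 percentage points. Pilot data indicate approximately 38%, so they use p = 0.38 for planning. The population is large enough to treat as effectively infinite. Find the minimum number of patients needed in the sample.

363

For 95% confidence, z = 1.96.
With p = 0.38, p(1−p) = 0.2356.
n = z²·p(1−p)/E² = 1.96² × 0.2356 / 0.050² = 3.8416 × 0.2356 / 0.002500 ≈ 362.03.
Rounding up gives n = 363.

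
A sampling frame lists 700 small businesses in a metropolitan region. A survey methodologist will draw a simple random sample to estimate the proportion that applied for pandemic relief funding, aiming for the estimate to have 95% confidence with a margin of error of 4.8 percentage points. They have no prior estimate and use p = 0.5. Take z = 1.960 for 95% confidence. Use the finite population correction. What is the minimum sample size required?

262

Unadjusted: n₀ = 1.960² × 0.50 × 0.50 / 0.048² ≈ 416.84, so n₀ = 417.
Finite population correction with N = 700: n = n₀ / (1 + (n₀−1)/N) = 417 / (1 + 416/700) = 417 / 1.5943 ≈ 261.56.
Rounding up, n = 262.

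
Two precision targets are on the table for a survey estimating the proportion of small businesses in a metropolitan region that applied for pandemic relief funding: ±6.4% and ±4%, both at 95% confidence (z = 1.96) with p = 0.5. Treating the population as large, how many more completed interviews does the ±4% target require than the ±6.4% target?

At ±6.4%: n = 1.96² × 0.2500 / 0.064² ≈ 234.47 → 235.
At ±4%: n = 1.96² × 0.2500 / 0.040² ≈ 600.25 → 601.
Additional respondents: 601 − 235 = 366.

366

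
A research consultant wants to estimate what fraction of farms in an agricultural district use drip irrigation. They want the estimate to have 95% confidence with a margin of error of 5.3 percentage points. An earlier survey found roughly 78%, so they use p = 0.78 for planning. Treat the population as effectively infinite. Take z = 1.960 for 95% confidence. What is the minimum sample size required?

With p = 0.78, p(1−p) = 0.1716.
n = z²·p(1−p)/E² = 1.960² × 0.1716 / 0.053² = 3.8416 × 0.1716 / 0.002809 ≈ 234.68.
Rounding up gives n = 235.

235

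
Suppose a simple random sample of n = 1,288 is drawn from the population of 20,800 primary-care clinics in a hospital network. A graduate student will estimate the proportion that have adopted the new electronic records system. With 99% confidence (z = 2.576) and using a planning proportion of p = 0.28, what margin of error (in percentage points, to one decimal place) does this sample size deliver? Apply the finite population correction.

Finite-population factor: (N−n)/(N−1) = (20800−1288)/(20800−1) = 0.9381.
SE(p̂) = √[p(1−p)/n · (N−n)/(N−1)] = √[0.2016/1288 × 0.9381] = 0.01212.
E = z × SE = 2.576 × 0.01212 = 0.03121 ≈ 3.1 percentage points.

3.1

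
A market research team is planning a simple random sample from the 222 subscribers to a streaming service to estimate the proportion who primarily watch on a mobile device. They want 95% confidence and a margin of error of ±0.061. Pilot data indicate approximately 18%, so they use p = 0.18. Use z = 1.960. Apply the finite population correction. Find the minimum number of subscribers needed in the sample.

91

Unadjusted: n₀ = 1.960² × 0.18 × 0.82 / 0.061² ≈ 152.38, so n₀ = 153.
Finite population correction with N = 222: n = n₀ / (1 + (n₀−1)/N) = 153 / (1 + 152/222) = 153 / 1.6847 ≈ 90.82.
Rounding up, n = 91.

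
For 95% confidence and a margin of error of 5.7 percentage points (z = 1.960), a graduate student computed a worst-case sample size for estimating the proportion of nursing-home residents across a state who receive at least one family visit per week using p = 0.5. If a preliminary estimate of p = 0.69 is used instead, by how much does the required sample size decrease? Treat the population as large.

43

Conservative (p = 0.5): n = 1.960² × 0.25 / 0.057² ≈ 295.60 → 296.
Using p = 0.69: p(1−p) = 0.2139, so n = 1.960² × 0.2139 / 0.057² ≈ 252.91 → 253.
Reduction: 296 − 253 = 43.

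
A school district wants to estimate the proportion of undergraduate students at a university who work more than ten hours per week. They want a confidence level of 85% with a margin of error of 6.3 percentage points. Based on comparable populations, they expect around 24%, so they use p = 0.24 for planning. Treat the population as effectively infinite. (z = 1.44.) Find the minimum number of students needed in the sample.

96

With p = 0.24, p(1−p) = 0.1824.
n = z²·p(1−p)/E² = 1.44² × 0.1824 / 0.063² = 2.0736 × 0.1824 / 0.003969 ≈ 95.29.
Rounding up gives n = 96.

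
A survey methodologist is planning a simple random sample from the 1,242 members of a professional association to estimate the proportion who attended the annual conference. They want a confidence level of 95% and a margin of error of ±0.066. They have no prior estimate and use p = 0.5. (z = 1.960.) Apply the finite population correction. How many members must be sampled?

Unadjusted: n₀ = 1.960² × 0.50 × 0.50 / 0.066² ≈ 220.48, so n₀ = 221.
Finite population correction with N = 1,242: n = n₀ / (1 + (n₀−1)/N) = 221 / (1 + 220/1242) = 221 / 1.1771 ≈ 187.74.
Rounding up, n = 188.

188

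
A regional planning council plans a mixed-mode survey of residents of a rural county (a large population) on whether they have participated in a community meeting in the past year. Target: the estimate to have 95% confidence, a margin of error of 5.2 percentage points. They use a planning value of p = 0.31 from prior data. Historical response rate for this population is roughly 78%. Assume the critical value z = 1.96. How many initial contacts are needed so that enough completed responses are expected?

Completed interviews needed: n₀ = 1.96² × 0.2139 / 0.052² ≈ 303.89 → 304.
At a 78% response rate, contacts needed = 304 / 0.78 ≈ 389.74 → 390.

390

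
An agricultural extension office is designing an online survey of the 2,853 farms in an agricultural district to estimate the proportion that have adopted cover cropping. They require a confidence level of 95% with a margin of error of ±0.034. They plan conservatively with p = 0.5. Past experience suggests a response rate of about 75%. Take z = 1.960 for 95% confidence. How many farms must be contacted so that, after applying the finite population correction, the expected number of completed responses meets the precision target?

Completed interviews needed (unadjusted): n₀ = 1.960² × 0.2500 / 0.034² ≈ 830.80 → 831.
FPC for N = 2,853: n = 831 / (1 + 830/2853) = 831 / 1.2909 ≈ 643.73 → 644.
At a 75% response rate, contacts needed = 644 / 0.75 ≈ 858.67 → 859.

859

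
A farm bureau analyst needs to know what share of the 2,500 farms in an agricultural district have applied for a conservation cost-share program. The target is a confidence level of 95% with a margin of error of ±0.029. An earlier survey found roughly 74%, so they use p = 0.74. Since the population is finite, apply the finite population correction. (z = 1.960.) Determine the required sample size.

Unadjusted: n₀ = 1.960² × 0.74 × 0.26 / 0.029² ≈ 878.86, so n₀ = 879.
Finite population correction with N = 2,500: n = n₀ / (1 + (n₀−1)/N) = 879 / (1 + 878/2500) = 879 / 1.3512 ≈ 650.53.
Rounding up, n = 651.

651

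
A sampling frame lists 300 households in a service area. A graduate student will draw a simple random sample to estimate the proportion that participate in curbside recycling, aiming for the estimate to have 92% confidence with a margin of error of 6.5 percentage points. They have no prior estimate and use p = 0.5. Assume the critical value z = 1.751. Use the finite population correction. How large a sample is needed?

Unadjusted: n₀ = 1.751² × 0.50 × 0.50 / 0.065² ≈ 181.42, so n₀ = 182.
Finite population correction with N = 300: n = n₀ / (1 + (n₀−1)/N) = 182 / (1 + 181/300) = 182 / 1.6033 ≈ 113.51.
Rounding up, n = 114.

114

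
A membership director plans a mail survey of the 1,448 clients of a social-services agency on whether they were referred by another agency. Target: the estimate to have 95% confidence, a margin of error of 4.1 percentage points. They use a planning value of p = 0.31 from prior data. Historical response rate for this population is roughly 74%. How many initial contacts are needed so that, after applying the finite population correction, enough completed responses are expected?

For 95% confidence, z = 1.960.
Completed interviews needed (unadjusted): n₀ = 1.960² × 0.2139 / 0.041² ≈ 488.83 → 489.
FPC for N = 1,448: n = 489 / (1 + 488/1448) = 489 / 1.3370 ≈ 365.74 → 366.
At a 74% response rate, contacts needed = 366 / 0.74 ≈ 494.59 → 495.

495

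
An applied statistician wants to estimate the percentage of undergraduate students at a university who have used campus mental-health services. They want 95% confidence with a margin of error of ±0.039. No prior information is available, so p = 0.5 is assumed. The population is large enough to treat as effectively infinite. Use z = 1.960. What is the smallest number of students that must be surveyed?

632

With p = 0.5, p(1−p) = 0.25.
n = z²·p(1−p)/E² = 1.960² × 0.2500 / 0.039² = 3.8416 × 0.2500 / 0.001521 ≈ 631.43.
Rounding up gives n = 632.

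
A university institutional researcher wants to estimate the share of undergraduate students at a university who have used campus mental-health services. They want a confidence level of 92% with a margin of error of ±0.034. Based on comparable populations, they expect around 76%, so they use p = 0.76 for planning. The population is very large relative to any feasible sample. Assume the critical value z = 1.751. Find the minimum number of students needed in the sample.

With p = 0.76, p(1−p) = 0.1824.
n = z²·p(1−p)/E² = 1.751² × 0.1824 / 0.034² = 3.0660 × 0.1824 / 0.001156 ≈ 483.77.
Rounding up gives n = 484.

484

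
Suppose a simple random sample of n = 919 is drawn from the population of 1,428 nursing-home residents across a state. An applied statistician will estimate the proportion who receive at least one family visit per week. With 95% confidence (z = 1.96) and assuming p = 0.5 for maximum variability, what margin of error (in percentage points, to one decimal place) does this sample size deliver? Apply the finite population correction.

Finite-population factor: (N−n)/(N−1) = (1428−919)/(1428−1) = 0.3567.
SE(p̂) = √[p(1−p)/n · (N−n)/(N−1)] = √[0.2500/919 × 0.3567] = 0.00985.
E = z × SE = 1.96 × 0.00985 = 0.01931 ≈ 1.9 percentage points.

1.9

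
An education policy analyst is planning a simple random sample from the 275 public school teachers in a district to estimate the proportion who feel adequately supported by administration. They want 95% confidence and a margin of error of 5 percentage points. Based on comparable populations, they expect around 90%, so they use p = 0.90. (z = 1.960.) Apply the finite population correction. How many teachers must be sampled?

Unadjusted: n₀ = 1.960² × 0.90 × 0.10 / 0.050² ≈ 138.30, so n₀ = 139.
Finite population correction with N = 275: n = n₀ / (1 + (n₀−1)/N) = 139 / (1 + 138/275) = 139 / 1.5018 ≈ 92.55.
Rounding up, n = 93.

93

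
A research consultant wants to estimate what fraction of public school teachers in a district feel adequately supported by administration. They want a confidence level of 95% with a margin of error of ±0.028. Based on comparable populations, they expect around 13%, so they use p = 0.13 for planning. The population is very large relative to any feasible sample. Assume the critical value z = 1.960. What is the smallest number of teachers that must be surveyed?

With p = 0.13, p(1−p) = 0.1131.
n = z²·p(1−p)/E² = 1.960² × 0.1131 / 0.028² = 3.8416 × 0.1131 / 0.000784 ≈ 554.19.
Rounding up gives n = 555.

555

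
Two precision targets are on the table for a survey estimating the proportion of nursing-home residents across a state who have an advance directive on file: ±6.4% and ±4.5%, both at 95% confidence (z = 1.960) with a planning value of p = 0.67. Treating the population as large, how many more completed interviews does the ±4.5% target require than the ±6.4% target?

212

At ±6.4%: n = 1.960² × 0.2211 / 0.064² ≈ 207.37 → 208.
At ±4.5%: n = 1.960² × 0.2211 / 0.045² ≈ 419.45 → 420.
Additional respondents: 420 − 208 = 212.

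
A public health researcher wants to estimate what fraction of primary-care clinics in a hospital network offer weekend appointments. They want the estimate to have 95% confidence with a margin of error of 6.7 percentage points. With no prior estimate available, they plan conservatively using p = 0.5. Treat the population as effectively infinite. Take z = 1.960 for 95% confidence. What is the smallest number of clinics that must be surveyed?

214

With p = 0.5, p(1−p) = 0.25.
n = z²·p(1−p)/E² = 1.960² × 0.2500 / 0.067² = 3.8416 × 0.2500 / 0.004489 ≈ 213.95.
Rounding up gives n = 214.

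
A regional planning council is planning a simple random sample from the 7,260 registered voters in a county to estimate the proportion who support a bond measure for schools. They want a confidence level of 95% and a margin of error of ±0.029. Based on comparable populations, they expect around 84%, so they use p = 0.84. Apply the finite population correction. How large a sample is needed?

For 95% confidence, z = 1.960.
Unadjusted: n₀ = 1.960² × 0.84 × 0.16 / 0.029² ≈ 613.93, so n₀ = 614.
Finite population correction with N = 7,260: n = n₀ / (1 + (n₀−1)/N) = 614 / (1 + 613/7260) = 614 / 1.0844 ≈ 566.19.
Rounding up, n = 567.

567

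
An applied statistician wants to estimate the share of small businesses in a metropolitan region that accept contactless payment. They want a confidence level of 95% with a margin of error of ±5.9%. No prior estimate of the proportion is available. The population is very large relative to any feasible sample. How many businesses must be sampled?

276

For 95% confidence, z = 1.960.
With no prior estimate, use p = 0.5, giving p(1−p) = 0.25.
n = z²·p(1−p)/E² = 1.960² × 0.2500 / 0.059² = 3.8416 × 0.2500 / 0.003481 ≈ 275.90.
Rounding up gives n = 276.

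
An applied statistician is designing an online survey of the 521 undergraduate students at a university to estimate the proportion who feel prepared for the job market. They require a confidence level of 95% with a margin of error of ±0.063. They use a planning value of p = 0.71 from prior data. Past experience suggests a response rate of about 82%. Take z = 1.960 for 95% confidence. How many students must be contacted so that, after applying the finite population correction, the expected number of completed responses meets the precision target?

Completed interviews needed (unadjusted): n₀ = 1.960² × 0.2059 / 0.063² ≈ 199.29 → 200.
FPC for N = 521: n = 200 / (1 + 199/521) = 200 / 1.3820 ≈ 144.72 → 145.
At an 82% response rate, contacts needed = 145 / 0.82 ≈ 176.83 → 177.

177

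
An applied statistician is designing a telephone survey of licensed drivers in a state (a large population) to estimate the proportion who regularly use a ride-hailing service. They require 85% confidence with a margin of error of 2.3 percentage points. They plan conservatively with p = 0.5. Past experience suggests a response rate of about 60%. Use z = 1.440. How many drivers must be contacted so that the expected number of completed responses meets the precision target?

1634

Completed interviews needed: n₀ = 1.440² × 0.2500 / 0.023² ≈ 979.96 → 980.
At a 60% response rate, contacts needed = 980 / 0.60 ≈ 1633.33 → 1634.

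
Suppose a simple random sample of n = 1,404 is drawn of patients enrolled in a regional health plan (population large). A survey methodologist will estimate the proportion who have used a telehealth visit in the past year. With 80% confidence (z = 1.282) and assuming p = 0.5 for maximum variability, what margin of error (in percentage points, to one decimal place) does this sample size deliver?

1.7

SE(p̂) = √[p(1−p)/n] = √[0.2500/1404] = 0.01334.
E = z × SE = 1.282 × 0.01334 = 0.01711, or 1.7 percentage points.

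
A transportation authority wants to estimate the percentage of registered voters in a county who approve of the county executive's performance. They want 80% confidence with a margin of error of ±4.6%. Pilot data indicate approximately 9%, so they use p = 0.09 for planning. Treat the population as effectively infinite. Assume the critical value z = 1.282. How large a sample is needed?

With p = 0.09, p(1−p) = 0.0819.
n = z²·p(1−p)/E² = 1.282² × 0.0819 / 0.046² = 1.6435 × 0.0819 / 0.002116 ≈ 63.61.
Rounding up gives n = 64.

64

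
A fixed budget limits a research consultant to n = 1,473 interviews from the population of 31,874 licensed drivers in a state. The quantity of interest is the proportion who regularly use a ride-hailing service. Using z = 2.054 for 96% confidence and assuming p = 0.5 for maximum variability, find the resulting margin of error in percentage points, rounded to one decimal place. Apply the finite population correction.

Finite-population factor: (N−n)/(N−1) = (31874−1473)/(31874−1) = 0.9538.
SE(p̂) = √[p(1−p)/n · (N−n)/(N−1)] = √[0.2500/1473 × 0.9538] = 0.01272.
E = z × SE = 2.054 × 0.01272 = 0.02613 ≈ 2.6 percentage points.

2.6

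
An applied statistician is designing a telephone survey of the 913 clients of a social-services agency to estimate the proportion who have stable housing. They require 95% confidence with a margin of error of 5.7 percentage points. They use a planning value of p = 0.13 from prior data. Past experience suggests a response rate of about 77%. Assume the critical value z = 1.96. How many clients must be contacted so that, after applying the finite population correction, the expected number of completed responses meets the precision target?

152

Completed interviews needed (unadjusted): n₀ = 1.96² × 0.1131 / 0.057² ≈ 133.73 → 134.
FPC for N = 913: n = 134 / (1 + 133/913) = 134 / 1.1457 ≈ 116.96 → 117.
At a 77% response rate, contacts needed = 117 / 0.77 ≈ 151.95 → 152.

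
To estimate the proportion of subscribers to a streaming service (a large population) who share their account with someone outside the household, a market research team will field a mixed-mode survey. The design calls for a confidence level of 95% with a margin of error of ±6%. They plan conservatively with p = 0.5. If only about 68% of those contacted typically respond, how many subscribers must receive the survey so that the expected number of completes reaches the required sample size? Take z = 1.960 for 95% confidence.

393

Completed interviews needed: n₀ = 1.960² × 0.2500 / 0.060² ≈ 266.78 → 267.
At a 68% response rate, contacts needed = 267 / 0.68 ≈ 392.65 → 393.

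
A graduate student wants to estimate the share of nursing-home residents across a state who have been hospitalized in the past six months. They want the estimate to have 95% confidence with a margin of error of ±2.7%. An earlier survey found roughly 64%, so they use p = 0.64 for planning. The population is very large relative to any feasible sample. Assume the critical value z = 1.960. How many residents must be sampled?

With p = 0.64, p(1−p) = 0.2304.
n = z²·p(1−p)/E² = 1.960² × 0.2304 / 0.027² = 3.8416 × 0.2304 / 0.000729 ≈ 1214.14.
Rounding up gives n = 1215.

1215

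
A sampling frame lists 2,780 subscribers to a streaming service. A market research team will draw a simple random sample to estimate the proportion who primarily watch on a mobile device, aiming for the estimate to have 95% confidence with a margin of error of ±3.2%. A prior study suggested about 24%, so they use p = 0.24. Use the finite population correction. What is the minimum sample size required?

For 95% confidence, z = 1.960.
Unadjusted: n₀ = 1.960² × 0.24 × 0.76 / 0.032² ≈ 684.28, so n₀ = 685.
Finite population correction with N = 2,780: n = n₀ / (1 + (n₀−1)/N) = 685 / (1 + 684/2780) = 685 / 1.2460 ≈ 549.74.
Rounding up, n = 550.

550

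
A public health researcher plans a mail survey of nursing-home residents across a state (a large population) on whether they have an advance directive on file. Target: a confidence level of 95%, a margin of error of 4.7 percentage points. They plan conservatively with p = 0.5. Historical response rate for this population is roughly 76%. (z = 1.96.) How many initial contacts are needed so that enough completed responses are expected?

Completed interviews needed: n₀ = 1.96² × 0.2500 / 0.047² ≈ 434.77 → 435.
At a 76% response rate, contacts needed = 435 / 0.76 ≈ 572.37 → 573.

573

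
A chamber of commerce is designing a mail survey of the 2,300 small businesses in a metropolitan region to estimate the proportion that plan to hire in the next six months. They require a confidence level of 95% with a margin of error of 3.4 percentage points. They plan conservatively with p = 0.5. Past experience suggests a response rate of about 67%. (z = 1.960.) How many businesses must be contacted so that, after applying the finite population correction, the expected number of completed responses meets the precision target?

912

Completed interviews needed (unadjusted): n₀ = 1.960² × 0.2500 / 0.034² ≈ 830.80 → 831.
FPC for N = 2,300: n = 831 / (1 + 830/2300) = 831 / 1.3609 ≈ 610.64 → 611.
At a 67% response rate, contacts needed = 611 / 0.67 ≈ 911.94 → 912.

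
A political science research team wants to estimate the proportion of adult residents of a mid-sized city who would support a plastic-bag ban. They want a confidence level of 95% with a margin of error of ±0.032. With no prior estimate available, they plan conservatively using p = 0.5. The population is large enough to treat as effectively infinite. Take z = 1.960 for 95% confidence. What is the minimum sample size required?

With p = 0.5, p(1−p) = 0.25.
n = z²·p(1−p)/E² = 1.960² × 0.2500 / 0.032² = 3.8416 × 0.2500 / 0.001024 ≈ 937.89.
Rounding up gives n = 938.

938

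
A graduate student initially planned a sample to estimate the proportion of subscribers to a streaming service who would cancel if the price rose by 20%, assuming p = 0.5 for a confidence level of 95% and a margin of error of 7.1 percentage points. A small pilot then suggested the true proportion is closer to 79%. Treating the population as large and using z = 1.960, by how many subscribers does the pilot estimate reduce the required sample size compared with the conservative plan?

Conservative (p = 0.5): n = 1.960² × 0.25 / 0.071² ≈ 190.52 → 191.
Using p = 0.79: p(1−p) = 0.1659, so n = 1.960² × 0.1659 / 0.071² ≈ 126.43 → 127.
Reduction: 191 − 127 = 64.

64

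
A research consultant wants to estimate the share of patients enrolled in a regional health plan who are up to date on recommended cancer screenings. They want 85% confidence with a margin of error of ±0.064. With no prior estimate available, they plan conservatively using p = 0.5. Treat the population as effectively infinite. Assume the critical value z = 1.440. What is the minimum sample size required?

127

With p = 0.5, p(1−p) = 0.25.
n = z²·p(1−p)/E² = 1.440² × 0.2500 / 0.064² = 2.0736 × 0.2500 / 0.004096 ≈ 126.56.
Rounding up gives n = 127.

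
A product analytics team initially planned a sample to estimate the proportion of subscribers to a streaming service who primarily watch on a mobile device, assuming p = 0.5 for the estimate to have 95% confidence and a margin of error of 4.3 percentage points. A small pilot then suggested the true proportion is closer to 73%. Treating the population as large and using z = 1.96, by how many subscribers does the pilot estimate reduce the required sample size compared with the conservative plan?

Conservative (p = 0.5): n = 1.96² × 0.25 / 0.043² ≈ 519.42 → 520.
Using p = 0.73: p(1−p) = 0.1971, so n = 1.96² × 0.1971 / 0.043² ≈ 409.51 → 410.
Reduction: 520 − 410 = 110.

110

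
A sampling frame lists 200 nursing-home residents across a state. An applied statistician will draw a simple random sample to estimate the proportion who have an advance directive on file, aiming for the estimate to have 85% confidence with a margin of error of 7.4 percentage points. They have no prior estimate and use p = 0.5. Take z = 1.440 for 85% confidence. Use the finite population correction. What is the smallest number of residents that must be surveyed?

65

Unadjusted: n₀ = 1.440² × 0.50 × 0.50 / 0.074² ≈ 94.67, so n₀ = 95.
Finite population correction with N = 200: n = n₀ / (1 + (n₀−1)/N) = 95 / (1 + 94/200) = 95 / 1.4700 ≈ 64.63.
Rounding up, n = 65.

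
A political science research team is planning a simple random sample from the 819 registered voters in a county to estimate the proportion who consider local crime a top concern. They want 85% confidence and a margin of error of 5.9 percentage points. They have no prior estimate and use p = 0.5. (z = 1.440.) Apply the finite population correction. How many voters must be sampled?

Unadjusted: n₀ = 1.440² × 0.50 × 0.50 / 0.059² ≈ 148.92, so n₀ = 149.
Finite population correction with N = 819: n = n₀ / (1 + (n₀−1)/N) = 149 / (1 + 148/819) = 149 / 1.1807 ≈ 126.20.
Rounding up, n = 127.

127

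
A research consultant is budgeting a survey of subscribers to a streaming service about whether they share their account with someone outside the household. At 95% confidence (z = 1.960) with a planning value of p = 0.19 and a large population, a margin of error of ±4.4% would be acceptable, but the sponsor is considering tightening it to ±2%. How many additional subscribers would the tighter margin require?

1173

At ±4.4%: n = 1.960² × 0.1539 / 0.044² ≈ 305.38 → 306.
At ±2%: n = 1.960² × 0.1539 / 0.020² ≈ 1478.06 → 1479.
Additional respondents: 1479 − 306 = 1173.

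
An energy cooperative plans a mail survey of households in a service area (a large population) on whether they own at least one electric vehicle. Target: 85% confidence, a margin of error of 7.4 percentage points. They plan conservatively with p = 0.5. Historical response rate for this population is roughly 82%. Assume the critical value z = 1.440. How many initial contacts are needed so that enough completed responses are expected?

Completed interviews needed: n₀ = 1.440² × 0.2500 / 0.074² ≈ 94.67 → 95.
At an 82% response rate, contacts needed = 95 / 0.82 ≈ 115.85 → 116.

116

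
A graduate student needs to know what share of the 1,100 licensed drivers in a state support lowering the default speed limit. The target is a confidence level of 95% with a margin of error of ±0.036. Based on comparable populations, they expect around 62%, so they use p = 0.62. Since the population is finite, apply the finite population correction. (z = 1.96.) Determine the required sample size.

Unadjusted: n₀ = 1.96² × 0.62 × 0.38 / 0.036² ≈ 698.36, so n₀ = 699.
Finite population correction with N = 1,100: n = n₀ / (1 + (n₀−1)/N) = 699 / (1 + 698/1100) = 699 / 1.6345 ≈ 427.64.
Rounding up, n = 428.

428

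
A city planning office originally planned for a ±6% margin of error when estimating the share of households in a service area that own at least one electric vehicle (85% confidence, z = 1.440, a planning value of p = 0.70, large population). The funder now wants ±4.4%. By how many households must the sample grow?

At ±6%: n = 1.440² × 0.2100 / 0.060² ≈ 120.96 → 121.
At ±4.4%: n = 1.440² × 0.2100 / 0.044² ≈ 224.93 → 225.
Additional respondents: 225 − 121 = 104.

104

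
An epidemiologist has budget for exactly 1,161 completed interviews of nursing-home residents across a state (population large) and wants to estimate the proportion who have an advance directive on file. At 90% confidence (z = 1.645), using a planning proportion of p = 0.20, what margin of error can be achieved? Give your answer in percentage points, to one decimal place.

SE(p̂) = √[p(1−p)/n] = √[0.1600/1161] = 0.01174.
E = z × SE = 1.645 × 0.01174 = 0.01931, or 1.9 percentage points.

1.9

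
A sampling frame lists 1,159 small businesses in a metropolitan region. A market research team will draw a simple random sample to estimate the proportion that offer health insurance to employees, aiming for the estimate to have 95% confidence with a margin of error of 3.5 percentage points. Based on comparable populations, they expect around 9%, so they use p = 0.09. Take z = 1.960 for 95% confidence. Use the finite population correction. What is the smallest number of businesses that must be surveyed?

Unadjusted: n₀ = 1.960² × 0.09 × 0.91 / 0.035² ≈ 256.84, so n₀ = 257.
Finite population correction with N = 1,159: n = n₀ / (1 + (n₀−1)/N) = 257 / (1 + 256/1159) = 257 / 1.2209 ≈ 210.50.
Rounding up, n = 211.

211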